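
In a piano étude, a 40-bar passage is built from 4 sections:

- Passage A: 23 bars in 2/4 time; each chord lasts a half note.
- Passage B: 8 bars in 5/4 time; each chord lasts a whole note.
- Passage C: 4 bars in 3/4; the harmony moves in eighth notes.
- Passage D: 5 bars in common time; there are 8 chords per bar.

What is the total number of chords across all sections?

A: 23 bars × 2 beats = 46 beats; 2 beats/chord → 23 chords.
B: 8 bars × 5 beats = 40 beats; 4 beats/chord → 10 chords.
C: 4 bars × 3 beats = 12 beats; 0.5 beats/chord → 24 chords.
D: 5 bars × 4 beats = 20 beats; 0.5 beats/chord → 40 chords.
Total: 23 + 10 + 24 + 40 = 97.

97 chords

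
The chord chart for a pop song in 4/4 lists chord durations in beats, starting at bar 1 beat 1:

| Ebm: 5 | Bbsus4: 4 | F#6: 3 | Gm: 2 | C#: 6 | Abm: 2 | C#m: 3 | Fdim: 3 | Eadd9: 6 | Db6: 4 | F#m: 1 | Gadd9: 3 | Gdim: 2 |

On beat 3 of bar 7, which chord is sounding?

Beat 3 of bar 7 is beat (7−1)×4 + 3 = 27 overall.
Running totals: Ebm ends at 5, Bbsus4 ends at 9, F#6 ends at 12, Gm ends at 14, C# ends at 20, Abm ends at 22, C#m ends at 25, Fdim ends at 28.
Beat 27 falls within Fdim.

Fdim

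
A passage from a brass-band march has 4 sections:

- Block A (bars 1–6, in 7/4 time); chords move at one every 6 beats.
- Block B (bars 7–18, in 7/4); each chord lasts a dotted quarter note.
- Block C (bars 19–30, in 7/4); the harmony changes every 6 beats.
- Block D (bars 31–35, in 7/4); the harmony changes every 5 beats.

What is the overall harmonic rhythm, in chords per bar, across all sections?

A: 6 bars of 7 beats is 42 beats; at 6 beats each that's 7 chords.
B: 12 bars of 7 beats is 84 beats; at 1.5 beats each that's 56 chords.
C: 12 bars of 7 beats is 84 beats; at 6 beats each that's 14 chords.
D: 5 bars of 7 beats is 35 beats; at 5 beats each that's 7 chords.
Overall: 84 chords over 35 bars → 84/35 = 2.4 chords per bar.

2.4 chords per bar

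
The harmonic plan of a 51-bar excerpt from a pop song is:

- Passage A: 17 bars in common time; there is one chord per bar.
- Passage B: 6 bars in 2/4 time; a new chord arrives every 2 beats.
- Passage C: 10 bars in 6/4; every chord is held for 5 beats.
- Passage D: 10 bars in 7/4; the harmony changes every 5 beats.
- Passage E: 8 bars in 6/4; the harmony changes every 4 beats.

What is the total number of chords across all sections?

61 chords

A: 17·4 = 68 beats, 68/4 = 17 chords.
B: 6·2 = 12 beats, 12/2 = 6 chords.
C: 10·6 = 60 beats, 60/5 = 12 chords.
D: 10·7 = 70 beats, 70/5 = 14 chords.
E: 8·6 = 48 beats, 48/4 = 12 chords.
Total: 17 + 6 + 12 + 14 + 12 = 61.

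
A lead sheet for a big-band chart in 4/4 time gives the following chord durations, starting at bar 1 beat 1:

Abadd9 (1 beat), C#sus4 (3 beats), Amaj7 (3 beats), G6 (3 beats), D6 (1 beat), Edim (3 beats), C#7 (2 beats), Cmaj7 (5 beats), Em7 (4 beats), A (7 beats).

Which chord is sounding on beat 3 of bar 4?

Beat 3 of bar 4 is beat (4−1)×4 + 3 = 15 overall.
Running totals: Abadd9 ends at 1, C#sus4 ends at 4, Amaj7 ends at 7, G6 ends at 10, D6 ends at 11, Edim ends at 14, C#7 ends at 16.
Beat 15 falls within C#7.

C#7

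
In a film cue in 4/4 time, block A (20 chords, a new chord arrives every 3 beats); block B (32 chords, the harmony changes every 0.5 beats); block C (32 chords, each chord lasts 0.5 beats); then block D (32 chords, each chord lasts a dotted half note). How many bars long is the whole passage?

47 bars

A: 20 × 3 = 60 beats = 15 bars.
B: 32 × 0.5 = 16 beats = 4 bars.
C: 32 × 0.5 = 16 beats = 4 bars.
D: 32 × 3 = 96 beats = 24 bars.
Total: 15 + 4 + 4 + 24 = 47 bars.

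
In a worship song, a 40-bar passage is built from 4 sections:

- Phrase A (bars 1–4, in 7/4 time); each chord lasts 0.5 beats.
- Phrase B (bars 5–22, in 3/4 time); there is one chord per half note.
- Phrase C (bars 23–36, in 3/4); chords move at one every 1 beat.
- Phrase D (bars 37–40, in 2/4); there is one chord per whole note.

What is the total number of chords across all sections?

A has 28 beats and chords last 0.5 each, so 56 chords.
B has 54 beats and chords last 2 each, so 27 chords.
C has 42 beats and chords last 1 each, so 42 chords.
D has 8 beats and chords last 4 each, so 2 chords.
Total: 56 + 27 + 42 + 2 = 127.

127 chords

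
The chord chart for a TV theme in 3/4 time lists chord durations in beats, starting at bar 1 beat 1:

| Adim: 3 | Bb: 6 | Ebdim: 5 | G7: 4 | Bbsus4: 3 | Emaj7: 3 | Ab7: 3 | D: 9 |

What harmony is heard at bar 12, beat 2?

D

Beat 2 of bar 12 is beat (12−1)×3 + 2 = 35 overall.
Running totals: Adim ends at 3, Bb ends at 9, Ebdim ends at 14, G7 ends at 18, Bbsus4 ends at 21, Emaj7 ends at 24, Ab7 ends at 27, D ends at 36.
Beat 35 falls within D.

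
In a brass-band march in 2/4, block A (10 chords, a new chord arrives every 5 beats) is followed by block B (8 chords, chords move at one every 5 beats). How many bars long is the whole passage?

A: 10 × 5 = 50 beats = 25 bars.
B: 8 × 5 = 40 beats = 20 bars.
Total: 25 + 20 = 45 bars.

45 bars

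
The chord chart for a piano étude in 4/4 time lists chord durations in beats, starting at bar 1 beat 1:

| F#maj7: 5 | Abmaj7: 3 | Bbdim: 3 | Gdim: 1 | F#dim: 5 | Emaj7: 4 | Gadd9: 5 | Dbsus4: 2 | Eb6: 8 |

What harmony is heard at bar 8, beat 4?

Eb6

Beat 4 of bar 8 is beat (8−1)×4 + 4 = 32 overall.
Running totals: F#maj7 ends at 5, Abmaj7 ends at 8, Bbdim ends at 11, Gdim ends at 12, F#dim ends at 17, Emaj7 ends at 21, Gadd9 ends at 26, Dbsus4 ends at 28, Eb6 ends at 36.
Beat 32 falls within Eb6.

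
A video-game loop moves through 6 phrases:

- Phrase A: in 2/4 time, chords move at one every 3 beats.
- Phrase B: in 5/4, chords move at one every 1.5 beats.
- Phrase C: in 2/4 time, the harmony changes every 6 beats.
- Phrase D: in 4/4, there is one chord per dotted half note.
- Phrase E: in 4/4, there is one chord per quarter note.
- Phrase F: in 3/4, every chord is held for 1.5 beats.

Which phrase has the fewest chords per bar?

A: 2 beats/bar ÷ 3 beats/chord = 2/3 chords/bar.
B: 5 beats/bar ÷ 1.5 beats/chord = 10/3 chords/bar.
C: 2 beats/bar ÷ 6 beats/chord = 1/3 chords/bar.
D: 4 beats/bar ÷ 3 beats/chord = 4/3 chords/bar.
E: 4 beats/bar ÷ 1 beat/chord = 4 chords/bar.
F: 3 beats/bar ÷ 1.5 beats/chord = 2 chords/bar.
Slowest is C at 1/3 chords/bar.

Phrase C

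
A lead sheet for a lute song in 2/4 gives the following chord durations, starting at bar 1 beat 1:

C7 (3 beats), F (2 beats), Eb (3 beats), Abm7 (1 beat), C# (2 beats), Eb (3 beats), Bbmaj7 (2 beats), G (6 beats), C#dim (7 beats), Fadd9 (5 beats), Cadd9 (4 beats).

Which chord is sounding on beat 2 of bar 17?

Beat 2 of bar 17 is beat (17−1)×2 + 2 = 34 overall.
Running totals: C7 ends at 3, F ends at 5, Eb ends at 8, Abm7 ends at 9, C# ends at 11, Eb ends at 14, Bbmaj7 ends at 16, G ends at 22, C#dim ends at 29, Fadd9 ends at 34.
Beat 34 falls within Fadd9.

Fadd9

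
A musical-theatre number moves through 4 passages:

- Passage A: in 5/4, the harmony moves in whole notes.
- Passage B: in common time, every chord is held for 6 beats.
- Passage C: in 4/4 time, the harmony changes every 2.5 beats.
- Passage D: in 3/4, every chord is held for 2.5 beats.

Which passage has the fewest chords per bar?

A: 5 beats/bar ÷ 4 beats/chord = 1.25 chords/bar.
B: 4 beats/bar ÷ 6 beats/chord = 2/3 chords/bar.
C: 4 beats/bar ÷ 2.5 beats/chord = 1.6 chords/bar.
D: 3 beats/bar ÷ 2.5 beats/chord = 1.2 chords/bar.
Slowest is B at 2/3 chords/bar.

Passage B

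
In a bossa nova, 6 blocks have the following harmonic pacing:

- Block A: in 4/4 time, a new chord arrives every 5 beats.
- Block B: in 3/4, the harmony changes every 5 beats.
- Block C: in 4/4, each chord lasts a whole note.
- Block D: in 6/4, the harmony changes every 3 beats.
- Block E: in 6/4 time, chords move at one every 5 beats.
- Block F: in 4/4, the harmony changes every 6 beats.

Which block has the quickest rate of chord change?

Block D

A: 4/5 = 0.8 chords/bar.
B: 3/5 = 0.6 chords/bar.
C: 4/4 = 1 chord/bar.
D: 6/3 = 2 chords/bar.
E: 6/5 = 1.2 chords/bar.
F: 4/6 = 2/3 chords/bar.
Fastest is D at 2 chords/bar.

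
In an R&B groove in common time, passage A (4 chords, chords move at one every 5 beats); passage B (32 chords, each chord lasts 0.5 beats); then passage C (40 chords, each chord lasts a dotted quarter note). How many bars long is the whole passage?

A: 4 × 5 = 20 beats = 5 bars.
B: 32 × 0.5 = 16 beats = 4 bars.
C: 40 × 1.5 = 60 beats = 15 bars.
Total: 5 + 4 + 15 = 24 bars.

24 bars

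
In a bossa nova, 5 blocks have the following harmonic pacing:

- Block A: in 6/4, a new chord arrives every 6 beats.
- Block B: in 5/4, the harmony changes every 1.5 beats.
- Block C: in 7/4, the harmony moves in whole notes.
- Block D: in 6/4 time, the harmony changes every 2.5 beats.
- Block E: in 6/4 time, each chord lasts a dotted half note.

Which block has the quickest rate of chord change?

A: each chord is 6 beats in 6/4, so 1 per bar.
B: each chord is 1.5 beats in 5/4, so 10/3 per bar.
C: each chord is 4 beats in 7/4, so 1.75 per bar.
D: each chord is 2.5 beats in 6/4, so 2.4 per bar.
E: each chord is 3 beats in 6/4, so 2 per bar.
Fastest is B at 10/3 chords/bar.

Block B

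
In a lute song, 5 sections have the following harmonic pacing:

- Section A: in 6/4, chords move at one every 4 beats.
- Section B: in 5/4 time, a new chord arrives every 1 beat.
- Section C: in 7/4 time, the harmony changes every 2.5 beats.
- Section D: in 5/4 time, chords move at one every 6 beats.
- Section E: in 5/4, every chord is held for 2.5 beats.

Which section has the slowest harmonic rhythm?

A: each chord is 4 beats in 6/4, so 1.5 per bar.
B: each chord is 1 beat in 5/4, so 5 per bar.
C: each chord is 2.5 beats in 7/4, so 2.8 per bar.
D: each chord is 6 beats in 5/4, so 5/6 per bar.
E: each chord is 2.5 beats in 5/4, so 2 per bar.
Slowest is D at 5/6 chords/bar.

Section D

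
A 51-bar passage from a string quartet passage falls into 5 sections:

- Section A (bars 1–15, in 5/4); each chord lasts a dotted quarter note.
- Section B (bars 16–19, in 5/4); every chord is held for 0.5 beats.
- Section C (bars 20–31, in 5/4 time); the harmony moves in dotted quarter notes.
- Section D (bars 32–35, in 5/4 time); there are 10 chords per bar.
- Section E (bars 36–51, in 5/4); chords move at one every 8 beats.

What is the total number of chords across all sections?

180 chords

A: 15 bars × 5 beats = 75 beats; 1.5 beats/chord → 50 chords.
B: 4 bars × 5 beats = 20 beats; 0.5 beats/chord → 40 chords.
C: 12 bars × 5 beats = 60 beats; 1.5 beats/chord → 40 chords.
D: 4 bars × 5 beats = 20 beats; 0.5 beats/chord → 40 chords.
E: 16 bars × 5 beats = 80 beats; 8 beats/chord → 10 chords.
Total: 50 + 40 + 40 + 40 + 10 = 180.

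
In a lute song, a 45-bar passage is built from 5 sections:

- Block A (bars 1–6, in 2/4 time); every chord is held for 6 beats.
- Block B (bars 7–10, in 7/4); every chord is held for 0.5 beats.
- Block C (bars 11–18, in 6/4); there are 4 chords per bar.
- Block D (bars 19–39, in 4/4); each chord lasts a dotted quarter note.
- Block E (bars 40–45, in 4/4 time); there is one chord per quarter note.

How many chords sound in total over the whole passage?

A: 6 bars × 2 beats = 12 beats; 6 beats/chord → 2 chords.
B: 4 bars × 7 beats = 28 beats; 0.5 beats/chord → 56 chords.
C: 8 bars × 6 beats = 48 beats; 1.5 beats/chord → 32 chords.
D: 21 bars × 4 beats = 84 beats; 1.5 beats/chord → 56 chords.
E: 6 bars × 4 beats = 24 beats; 1 beat/chord → 24 chords.
Total: 2 + 56 + 32 + 56 + 24 = 170.

170 chords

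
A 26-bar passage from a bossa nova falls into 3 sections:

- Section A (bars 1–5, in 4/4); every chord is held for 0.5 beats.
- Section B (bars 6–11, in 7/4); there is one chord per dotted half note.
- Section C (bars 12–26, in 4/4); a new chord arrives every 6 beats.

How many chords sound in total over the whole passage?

A: 5·4 = 20 beats, 20/0.5 = 40 chords.
B: 6·7 = 42 beats, 42/3 = 14 chords.
C: 15·4 = 60 beats, 60/6 = 10 chords.
Total: 40 + 14 + 10 = 64.

64 chords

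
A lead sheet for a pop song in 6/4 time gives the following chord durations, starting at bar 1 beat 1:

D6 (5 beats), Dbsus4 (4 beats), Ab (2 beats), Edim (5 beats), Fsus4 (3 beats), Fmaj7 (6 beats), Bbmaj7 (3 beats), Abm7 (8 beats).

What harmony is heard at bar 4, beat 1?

Fsus4

Beat 1 of bar 4 is beat (4−1)×6 + 1 = 19 overall.
Running totals: D6 ends at 5, Dbsus4 ends at 9, Ab ends at 11, Edim ends at 16, Fsus4 ends at 19.
Beat 19 falls within Fsus4.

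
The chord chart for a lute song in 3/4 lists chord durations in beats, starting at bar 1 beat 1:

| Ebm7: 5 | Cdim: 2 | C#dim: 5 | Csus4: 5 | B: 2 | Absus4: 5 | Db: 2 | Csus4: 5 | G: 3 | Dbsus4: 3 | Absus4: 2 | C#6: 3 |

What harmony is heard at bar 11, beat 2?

G

Beat 2 of bar 11 is beat (11−1)×3 + 2 = 32 overall.
Running totals: Ebm7 ends at 5, Cdim ends at 7, C#dim ends at 12, Csus4 ends at 17, B ends at 19, Absus4 ends at 24, Db ends at 26, Csus4 ends at 31, G ends at 34.
Beat 32 falls within G.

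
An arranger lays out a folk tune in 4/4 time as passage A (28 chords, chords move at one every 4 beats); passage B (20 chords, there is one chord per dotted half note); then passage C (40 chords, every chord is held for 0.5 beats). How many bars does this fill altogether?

48 bars

A: 28 × 4 = 112 beats = 28 bars.
B: 20 × 3 = 60 beats = 15 bars.
C: 40 × 0.5 = 20 beats = 5 bars.
Total: 28 + 15 + 5 = 48 bars.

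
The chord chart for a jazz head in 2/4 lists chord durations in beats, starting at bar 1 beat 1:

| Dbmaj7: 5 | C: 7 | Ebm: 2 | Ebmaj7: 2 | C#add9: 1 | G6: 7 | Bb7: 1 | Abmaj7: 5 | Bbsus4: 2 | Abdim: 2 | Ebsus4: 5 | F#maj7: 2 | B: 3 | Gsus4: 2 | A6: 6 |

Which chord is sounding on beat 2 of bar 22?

B

Beat 2 of bar 22 is beat (22−1)×2 + 2 = 44 overall.
Running totals: Dbmaj7 ends at 5, C ends at 12, Ebm ends at 14, Ebmaj7 ends at 16, C#add9 ends at 17, G6 ends at 24, Bb7 ends at 25, Abmaj7 ends at 30, Bbsus4 ends at 32, Abdim ends at 34, Ebsus4 ends at 39, F#maj7 ends at 41, B ends at 44.
Beat 44 falls within B.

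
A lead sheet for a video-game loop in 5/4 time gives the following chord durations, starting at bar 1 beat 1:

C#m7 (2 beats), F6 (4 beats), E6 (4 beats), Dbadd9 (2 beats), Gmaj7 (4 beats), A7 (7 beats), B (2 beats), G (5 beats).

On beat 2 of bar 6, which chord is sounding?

G

Beat 2 of bar 6 is beat (6−1)×5 + 2 = 27 overall.
Running totals: C#m7 ends at 2, F6 ends at 6, E6 ends at 10, Dbadd9 ends at 12, Gmaj7 ends at 16, A7 ends at 23, B ends at 25, G ends at 30.
Beat 27 falls within G.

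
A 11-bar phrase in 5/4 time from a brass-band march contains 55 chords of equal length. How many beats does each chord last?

1 beat

11 bars × 5 beats/bar = 55 beats total.
55 beats ÷ 55 chords = 1 beats per chord.
(That is a quarter note.)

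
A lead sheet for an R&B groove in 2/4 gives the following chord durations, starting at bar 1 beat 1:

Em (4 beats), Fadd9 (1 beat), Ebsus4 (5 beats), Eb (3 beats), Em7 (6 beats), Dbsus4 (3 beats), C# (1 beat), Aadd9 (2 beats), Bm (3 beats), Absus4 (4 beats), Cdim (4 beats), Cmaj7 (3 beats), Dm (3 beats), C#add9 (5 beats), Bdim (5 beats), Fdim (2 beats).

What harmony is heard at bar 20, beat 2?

Beat 2 of bar 20 is beat (20−1)×2 + 2 = 40 overall.
Running totals: Em ends at 4, Fadd9 ends at 5, Ebsus4 ends at 10, Eb ends at 13, Em7 ends at 19, Dbsus4 ends at 22, C# ends at 23, Aadd9 ends at 25, Bm ends at 28, Absus4 ends at 32, Cdim ends at 36, Cmaj7 ends at 39, Dm ends at 42.
Beat 40 falls within Dm.

Dm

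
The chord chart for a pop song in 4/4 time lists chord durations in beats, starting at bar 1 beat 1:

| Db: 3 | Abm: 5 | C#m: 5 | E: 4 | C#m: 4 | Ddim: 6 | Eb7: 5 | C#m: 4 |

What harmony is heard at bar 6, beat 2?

Beat 2 of bar 6 is beat (6−1)×4 + 2 = 22 overall.
Running totals: Db ends at 3, Abm ends at 8, C#m ends at 13, E ends at 17, C#m ends at 21, Ddim ends at 27.
Beat 22 falls within Ddim.

Ddim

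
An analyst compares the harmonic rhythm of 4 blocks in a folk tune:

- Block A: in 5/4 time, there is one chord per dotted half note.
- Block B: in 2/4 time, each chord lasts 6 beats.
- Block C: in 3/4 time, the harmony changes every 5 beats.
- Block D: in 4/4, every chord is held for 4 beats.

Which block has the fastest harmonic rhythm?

A: each chord is 3 beats in 5/4, so 5/3 per bar.
B: each chord is 6 beats in 2/4, so 1/3 per bar.
C: each chord is 5 beats in 3/4, so 0.6 per bar.
D: each chord is 4 beats in 4/4, so 1 per bar.
Fastest is A at 5/3 chords/bar.

Block A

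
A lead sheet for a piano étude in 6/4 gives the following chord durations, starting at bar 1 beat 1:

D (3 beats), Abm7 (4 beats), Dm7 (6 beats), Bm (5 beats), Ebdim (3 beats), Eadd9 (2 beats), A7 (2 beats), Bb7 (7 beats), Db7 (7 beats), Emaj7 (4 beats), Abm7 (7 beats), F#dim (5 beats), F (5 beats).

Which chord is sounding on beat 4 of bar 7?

Emaj7

Beat 4 of bar 7 is beat (7−1)×6 + 4 = 40 overall.
Running totals: D ends at 3, Abm7 ends at 7, Dm7 ends at 13, Bm ends at 18, Ebdim ends at 21, Eadd9 ends at 23, A7 ends at 25, Bb7 ends at 32, Db7 ends at 39, Emaj7 ends at 43.
Beat 40 falls within Emaj7.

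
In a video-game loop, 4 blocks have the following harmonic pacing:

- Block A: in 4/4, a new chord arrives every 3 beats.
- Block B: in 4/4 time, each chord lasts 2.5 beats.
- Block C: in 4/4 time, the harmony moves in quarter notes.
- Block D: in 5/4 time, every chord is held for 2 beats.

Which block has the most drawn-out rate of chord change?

Block A

A: 4/3 = 4/3 chords/bar.
B: 4/2.5 = 1.6 chords/bar.
C: 4/1 = 4 chords/bar.
D: 5/2 = 2.5 chords/bar.
Slowest is A at 4/3 chords/bar.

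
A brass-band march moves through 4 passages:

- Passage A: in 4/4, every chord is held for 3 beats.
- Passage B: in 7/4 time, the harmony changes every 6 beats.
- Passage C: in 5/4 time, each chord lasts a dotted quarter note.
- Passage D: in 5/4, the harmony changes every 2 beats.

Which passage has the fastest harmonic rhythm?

Passage C

A: each chord is 3 beats in 4/4, so 4/3 per bar.
B: each chord is 6 beats in 7/4, so 7/6 per bar.
C: each chord is 1.5 beats in 5/4, so 10/3 per bar.
D: each chord is 2 beats in 5/4, so 2.5 per bar.
Fastest is C at 10/3 chords/bar.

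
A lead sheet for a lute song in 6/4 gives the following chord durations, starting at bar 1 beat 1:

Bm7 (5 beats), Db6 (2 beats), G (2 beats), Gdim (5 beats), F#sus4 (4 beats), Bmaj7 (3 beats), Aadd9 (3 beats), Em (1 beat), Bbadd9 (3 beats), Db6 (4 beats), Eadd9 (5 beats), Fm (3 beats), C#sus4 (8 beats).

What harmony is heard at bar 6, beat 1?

Db6

Beat 1 of bar 6 is beat (6−1)×6 + 1 = 31 overall.
Running totals: Bm7 ends at 5, Db6 ends at 7, G ends at 9, Gdim ends at 14, F#sus4 ends at 18, Bmaj7 ends at 21, Aadd9 ends at 24, Em ends at 25, Bbadd9 ends at 28, Db6 ends at 32.
Beat 31 falls within Db6.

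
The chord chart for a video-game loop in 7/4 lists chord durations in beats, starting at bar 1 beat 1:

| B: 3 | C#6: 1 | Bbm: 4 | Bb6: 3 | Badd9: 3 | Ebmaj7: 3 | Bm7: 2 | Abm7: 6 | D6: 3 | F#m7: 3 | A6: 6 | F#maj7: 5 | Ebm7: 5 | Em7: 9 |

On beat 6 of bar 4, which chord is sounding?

Beat 6 of bar 4 is beat (4−1)×7 + 6 = 27 overall.
Running totals: B ends at 3, C#6 ends at 4, Bbm ends at 8, Bb6 ends at 11, Badd9 ends at 14, Ebmaj7 ends at 17, Bm7 ends at 19, Abm7 ends at 25, D6 ends at 28.
Beat 27 falls within D6.

D6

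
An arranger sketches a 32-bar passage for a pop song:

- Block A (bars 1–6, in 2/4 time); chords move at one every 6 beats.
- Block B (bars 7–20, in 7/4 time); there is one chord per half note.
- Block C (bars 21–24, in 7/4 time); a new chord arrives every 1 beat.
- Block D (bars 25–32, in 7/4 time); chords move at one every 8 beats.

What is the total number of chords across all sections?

A has 12 beats and chords last 6 each, so 2 chords.
B has 98 beats and chords last 2 each, so 49 chords.
C has 28 beats and chords last 1 each, so 28 chords.
D has 56 beats and chords last 8 each, so 7 chords.
Total: 2 + 49 + 28 + 7 = 86.

86 chords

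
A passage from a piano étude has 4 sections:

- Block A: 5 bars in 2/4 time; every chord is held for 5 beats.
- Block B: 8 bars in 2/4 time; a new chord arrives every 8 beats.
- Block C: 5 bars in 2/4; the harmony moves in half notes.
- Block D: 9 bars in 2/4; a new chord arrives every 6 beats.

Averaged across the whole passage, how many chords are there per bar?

A: 5 × 2 = 10 beats ÷ 5 = 2 chords.
B: 8 × 2 = 16 beats ÷ 8 = 2 chords.
C: 5 × 2 = 10 beats ÷ 2 = 5 chords.
D: 9 × 2 = 18 beats ÷ 6 = 3 chords.
Overall: 12 chords over 27 bars → 12/27 = 4/9 chords per bar.

4/9 chords per bar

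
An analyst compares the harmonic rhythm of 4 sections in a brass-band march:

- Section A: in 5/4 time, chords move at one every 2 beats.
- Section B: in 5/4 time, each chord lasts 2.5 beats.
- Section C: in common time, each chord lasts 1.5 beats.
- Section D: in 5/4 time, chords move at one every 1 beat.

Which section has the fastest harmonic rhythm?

Section D

A: 5/2 = 2.5 chords/bar.
B: 5/2.5 = 2 chords/bar.
C: 4/1.5 = 8/3 chords/bar.
D: 5/1 = 5 chords/bar.
Fastest is D at 5 chords/bar.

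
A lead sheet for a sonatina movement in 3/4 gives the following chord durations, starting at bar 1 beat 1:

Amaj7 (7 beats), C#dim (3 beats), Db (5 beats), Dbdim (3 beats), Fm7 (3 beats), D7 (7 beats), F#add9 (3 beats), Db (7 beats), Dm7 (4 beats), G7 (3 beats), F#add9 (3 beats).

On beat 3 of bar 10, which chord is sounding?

F#add9

Beat 3 of bar 10 is beat (10−1)×3 + 3 = 30 overall.
Running totals: Amaj7 ends at 7, C#dim ends at 10, Db ends at 15, Dbdim ends at 18, Fm7 ends at 21, D7 ends at 28, F#add9 ends at 31.
Beat 30 falls within F#add9.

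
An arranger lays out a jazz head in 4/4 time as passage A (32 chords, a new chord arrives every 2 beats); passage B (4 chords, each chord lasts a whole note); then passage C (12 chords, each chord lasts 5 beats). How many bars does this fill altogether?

A: 32 × 2 = 64 beats = 16 bars.
B: 4 × 4 = 16 beats = 4 bars.
C: 12 × 5 = 60 beats = 15 bars.
Total: 16 + 4 + 15 = 35 bars.

35 bars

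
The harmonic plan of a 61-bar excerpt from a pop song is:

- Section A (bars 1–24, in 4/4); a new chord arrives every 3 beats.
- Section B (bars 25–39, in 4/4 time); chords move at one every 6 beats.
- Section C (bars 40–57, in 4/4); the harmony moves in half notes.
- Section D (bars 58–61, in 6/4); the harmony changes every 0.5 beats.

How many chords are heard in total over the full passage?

126 chords

A: 24 bars × 4 beats = 96 beats; 3 beats/chord → 32 chords.
B: 15 bars × 4 beats = 60 beats; 6 beats/chord → 10 chords.
C: 18 bars × 4 beats = 72 beats; 2 beats/chord → 36 chords.
D: 4 bars × 6 beats = 24 beats; 0.5 beats/chord → 48 chords.
Total: 32 + 10 + 36 + 48 = 126.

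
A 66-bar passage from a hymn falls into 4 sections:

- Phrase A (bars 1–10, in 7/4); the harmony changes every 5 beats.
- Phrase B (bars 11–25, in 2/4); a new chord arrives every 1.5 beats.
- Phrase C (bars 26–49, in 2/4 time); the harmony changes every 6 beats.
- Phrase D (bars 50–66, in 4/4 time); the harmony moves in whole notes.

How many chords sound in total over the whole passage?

59 chords

A: 10 bars × 7 beats = 70 beats; 5 beats/chord → 14 chords.
B: 15 bars × 2 beats = 30 beats; 1.5 beats/chord → 20 chords.
C: 24 bars × 2 beats = 48 beats; 6 beats/chord → 8 chords.
D: 17 bars × 4 beats = 68 beats; 4 beats/chord → 17 chords.
Total: 14 + 20 + 8 + 17 = 59.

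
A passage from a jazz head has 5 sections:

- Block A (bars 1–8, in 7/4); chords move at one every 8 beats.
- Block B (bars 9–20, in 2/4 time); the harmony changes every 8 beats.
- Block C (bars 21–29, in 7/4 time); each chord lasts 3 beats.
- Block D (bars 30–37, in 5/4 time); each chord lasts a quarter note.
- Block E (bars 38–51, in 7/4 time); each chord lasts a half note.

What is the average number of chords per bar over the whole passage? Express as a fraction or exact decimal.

40/17 chords per bar

A: 8 bars of 7 beats is 56 beats; at 8 beats each that's 7 chords.
B: 12 bars of 2 beats is 24 beats; at 8 beats each that's 3 chords.
C: 9 bars of 7 beats is 63 beats; at 3 beats each that's 21 chords.
D: 8 bars of 5 beats is 40 beats; at 1 beat each that's 40 chords.
E: 14 bars of 7 beats is 98 beats; at 2 beats each that's 49 chords.
Overall: 120 chords over 51 bars → 120/51 = 40/17 chords per bar.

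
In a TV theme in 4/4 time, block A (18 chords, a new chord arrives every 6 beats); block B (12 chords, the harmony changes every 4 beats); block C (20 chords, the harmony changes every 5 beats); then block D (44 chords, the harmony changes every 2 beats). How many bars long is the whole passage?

86 bars

A: 18 × 6 = 108 beats = 27 bars.
B: 12 × 4 = 48 beats = 12 bars.
C: 20 × 5 = 100 beats = 25 bars.
D: 44 × 2 = 88 beats = 22 bars.
Total: 27 + 12 + 25 + 22 = 86 bars.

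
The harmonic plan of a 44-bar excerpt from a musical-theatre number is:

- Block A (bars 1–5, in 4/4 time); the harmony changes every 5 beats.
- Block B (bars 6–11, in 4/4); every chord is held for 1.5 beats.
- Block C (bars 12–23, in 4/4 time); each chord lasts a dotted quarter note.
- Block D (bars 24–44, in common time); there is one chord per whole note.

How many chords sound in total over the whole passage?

73 chords

A: 5·4 = 20 beats, 20/5 = 4 chords.
B: 6·4 = 24 beats, 24/1.5 = 16 chords.
C: 12·4 = 48 beats, 48/1.5 = 32 chords.
D: 21·4 = 84 beats, 84/4 = 21 chords.
Total: 4 + 16 + 32 + 21 = 73.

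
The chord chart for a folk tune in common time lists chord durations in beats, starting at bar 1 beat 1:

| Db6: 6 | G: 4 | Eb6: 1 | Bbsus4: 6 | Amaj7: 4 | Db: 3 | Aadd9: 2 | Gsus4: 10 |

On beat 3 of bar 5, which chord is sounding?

Beat 3 of bar 5 is beat (5−1)×4 + 3 = 19 overall.
Running totals: Db6 ends at 6, G ends at 10, Eb6 ends at 11, Bbsus4 ends at 17, Amaj7 ends at 21.
Beat 19 falls within Amaj7.

Amaj7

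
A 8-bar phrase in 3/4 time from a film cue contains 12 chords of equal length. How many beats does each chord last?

2 beats

8 bars × 3 beats/bar = 24 beats total.
24 beats ÷ 12 chords = 2 beats per chord.
(That is a half note.)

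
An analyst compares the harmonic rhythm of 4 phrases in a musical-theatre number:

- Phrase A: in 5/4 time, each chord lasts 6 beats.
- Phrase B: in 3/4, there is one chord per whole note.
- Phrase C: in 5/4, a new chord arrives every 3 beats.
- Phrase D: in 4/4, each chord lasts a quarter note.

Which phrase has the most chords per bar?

Phrase D

A: each chord is 6 beats in 5/4, so 5/6 per bar.
B: each chord is 4 beats in 3/4, so 0.75 per bar.
C: each chord is 3 beats in 5/4, so 5/3 per bar.
D: each chord is 1 beat in 4/4, so 4 per bar.
Fastest is D at 4 chords/bar.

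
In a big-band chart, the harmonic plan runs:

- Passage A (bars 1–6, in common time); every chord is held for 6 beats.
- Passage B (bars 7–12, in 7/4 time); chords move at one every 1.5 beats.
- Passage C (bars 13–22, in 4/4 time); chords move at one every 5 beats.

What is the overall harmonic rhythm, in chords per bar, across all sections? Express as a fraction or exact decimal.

20/11 chords per bar

A: 6 × 4 = 24 beats ÷ 6 = 4 chords.
B: 6 × 7 = 42 beats ÷ 1.5 = 28 chords.
C: 10 × 4 = 40 beats ÷ 5 = 8 chords.
Overall: 40 chords over 22 bars → 40/22 = 20/11 chords per bar.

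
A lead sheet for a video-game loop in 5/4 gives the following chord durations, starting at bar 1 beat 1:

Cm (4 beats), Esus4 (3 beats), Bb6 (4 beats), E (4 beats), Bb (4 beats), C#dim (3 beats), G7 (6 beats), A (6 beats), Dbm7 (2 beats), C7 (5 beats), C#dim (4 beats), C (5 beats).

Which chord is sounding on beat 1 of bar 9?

Beat 1 of bar 9 is beat (9−1)×5 + 1 = 41 overall.
Running totals: Cm ends at 4, Esus4 ends at 7, Bb6 ends at 11, E ends at 15, Bb ends at 19, C#dim ends at 22, G7 ends at 28, A ends at 34, Dbm7 ends at 36, C7 ends at 41.
Beat 41 falls within C7.

C7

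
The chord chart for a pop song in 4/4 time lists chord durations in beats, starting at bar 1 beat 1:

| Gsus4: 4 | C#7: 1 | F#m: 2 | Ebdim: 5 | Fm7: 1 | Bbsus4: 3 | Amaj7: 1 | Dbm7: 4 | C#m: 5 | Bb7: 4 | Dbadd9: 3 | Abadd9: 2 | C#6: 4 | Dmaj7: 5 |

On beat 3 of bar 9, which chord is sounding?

Abadd9

Beat 3 of bar 9 is beat (9−1)×4 + 3 = 35 overall.
Running totals: Gsus4 ends at 4, C#7 ends at 5, F#m ends at 7, Ebdim ends at 12, Fm7 ends at 13, Bbsus4 ends at 16, Amaj7 ends at 17, Dbm7 ends at 21, C#m ends at 26, Bb7 ends at 30, Dbadd9 ends at 33, Abadd9 ends at 35.
Beat 35 falls within Abadd9.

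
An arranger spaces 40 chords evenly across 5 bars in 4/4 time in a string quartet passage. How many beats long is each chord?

5 bars × 4 beats/bar = 20 beats total.
20 beats ÷ 40 chords = 0.5 beats per chord.
(That is an eighth note.)

0.5 beats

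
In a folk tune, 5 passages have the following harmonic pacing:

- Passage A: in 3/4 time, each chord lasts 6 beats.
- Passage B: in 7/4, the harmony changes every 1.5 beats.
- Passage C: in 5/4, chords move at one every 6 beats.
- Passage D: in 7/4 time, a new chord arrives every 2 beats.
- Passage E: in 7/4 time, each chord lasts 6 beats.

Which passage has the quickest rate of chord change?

A: 3/6 = 0.5 chords/bar.
B: 7/1.5 = 14/3 chords/bar.
C: 5/6 = 5/6 chords/bar.
D: 7/2 = 3.5 chords/bar.
E: 7/6 = 7/6 chords/bar.
Fastest is B at 14/3 chords/bar.

Passage B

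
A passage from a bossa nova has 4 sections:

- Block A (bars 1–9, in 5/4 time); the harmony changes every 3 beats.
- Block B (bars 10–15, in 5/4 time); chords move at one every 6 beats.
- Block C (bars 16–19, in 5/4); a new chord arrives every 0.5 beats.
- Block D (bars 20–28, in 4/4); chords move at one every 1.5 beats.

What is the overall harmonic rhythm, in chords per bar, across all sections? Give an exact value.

A: 9 × 5 = 45 beats ÷ 3 = 15 chords.
B: 6 × 5 = 30 beats ÷ 6 = 5 chords.
C: 4 × 5 = 20 beats ÷ 0.5 = 40 chords.
D: 9 × 4 = 36 beats ÷ 1.5 = 24 chords.
Overall: 84 chords over 28 bars → 84/28 = 3 chords per bar.

3 chords per bar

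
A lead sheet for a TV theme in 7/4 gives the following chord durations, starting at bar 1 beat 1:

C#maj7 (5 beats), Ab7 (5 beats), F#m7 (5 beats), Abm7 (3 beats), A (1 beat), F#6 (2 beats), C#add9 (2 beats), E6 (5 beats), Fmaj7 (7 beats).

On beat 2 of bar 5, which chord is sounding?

Beat 2 of bar 5 is beat (5−1)×7 + 2 = 30 overall.
Running totals: C#maj7 ends at 5, Ab7 ends at 10, F#m7 ends at 15, Abm7 ends at 18, A ends at 19, F#6 ends at 21, C#add9 ends at 23, E6 ends at 28, Fmaj7 ends at 35.
Beat 30 falls within Fmaj7.

Fmaj7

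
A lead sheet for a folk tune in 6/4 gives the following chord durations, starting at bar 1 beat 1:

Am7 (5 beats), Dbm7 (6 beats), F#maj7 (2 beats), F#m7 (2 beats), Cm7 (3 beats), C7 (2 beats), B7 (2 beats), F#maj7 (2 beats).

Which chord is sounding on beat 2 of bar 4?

C7

Beat 2 of bar 4 is beat (4−1)×6 + 2 = 20 overall.
Running totals: Am7 ends at 5, Dbm7 ends at 11, F#maj7 ends at 13, F#m7 ends at 15, Cm7 ends at 18, C7 ends at 20.
Beat 20 falls within C7.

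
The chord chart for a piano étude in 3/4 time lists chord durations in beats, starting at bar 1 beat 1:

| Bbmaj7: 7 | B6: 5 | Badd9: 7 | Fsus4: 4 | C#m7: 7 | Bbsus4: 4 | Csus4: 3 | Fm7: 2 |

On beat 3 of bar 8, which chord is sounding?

C#m7

Beat 3 of bar 8 is beat (8−1)×3 + 3 = 24 overall.
Running totals: Bbmaj7 ends at 7, B6 ends at 12, Badd9 ends at 19, Fsus4 ends at 23, C#m7 ends at 30.
Beat 24 falls within C#m7.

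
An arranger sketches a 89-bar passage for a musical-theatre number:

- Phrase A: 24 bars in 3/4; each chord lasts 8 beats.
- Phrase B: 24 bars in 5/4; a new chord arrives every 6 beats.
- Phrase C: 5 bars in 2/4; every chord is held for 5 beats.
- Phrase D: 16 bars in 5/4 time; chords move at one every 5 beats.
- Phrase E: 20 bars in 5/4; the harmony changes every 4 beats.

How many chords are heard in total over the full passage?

72 chords

A: 24·3 = 72 beats, 72/8 = 9 chords.
B: 24·5 = 120 beats, 120/6 = 20 chords.
C: 5·2 = 10 beats, 10/5 = 2 chords.
D: 16·5 = 80 beats, 80/5 = 16 chords.
E: 20·5 = 100 beats, 100/4 = 25 chords.
Total: 9 + 20 + 2 + 16 + 25 = 72.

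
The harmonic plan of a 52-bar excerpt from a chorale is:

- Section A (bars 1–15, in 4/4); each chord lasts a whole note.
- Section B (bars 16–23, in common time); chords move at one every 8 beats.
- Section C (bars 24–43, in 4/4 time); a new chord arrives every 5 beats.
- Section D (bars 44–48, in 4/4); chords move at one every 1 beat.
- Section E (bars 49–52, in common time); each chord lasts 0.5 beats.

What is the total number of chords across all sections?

A: 15 bars × 4 beats = 60 beats; 4 beats/chord → 15 chords.
B: 8 bars × 4 beats = 32 beats; 8 beats/chord → 4 chords.
C: 20 bars × 4 beats = 80 beats; 5 beats/chord → 16 chords.
D: 5 bars × 4 beats = 20 beats; 1 beat/chord → 20 chords.
E: 4 bars × 4 beats = 16 beats; 0.5 beats/chord → 32 chords.
Total: 15 + 4 + 16 + 20 + 32 = 87.

87 chords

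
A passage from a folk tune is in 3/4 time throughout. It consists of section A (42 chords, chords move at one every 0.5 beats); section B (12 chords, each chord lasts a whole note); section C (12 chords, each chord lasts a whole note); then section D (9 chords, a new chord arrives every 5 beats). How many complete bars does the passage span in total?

54 bars

A: 42 × 0.5 = 21 beats = 7 bars.
B: 12 × 4 = 48 beats = 16 bars.
C: 12 × 4 = 48 beats = 16 bars.
D: 9 × 5 = 45 beats = 15 bars.
Total: 7 + 16 + 16 + 15 = 54 bars.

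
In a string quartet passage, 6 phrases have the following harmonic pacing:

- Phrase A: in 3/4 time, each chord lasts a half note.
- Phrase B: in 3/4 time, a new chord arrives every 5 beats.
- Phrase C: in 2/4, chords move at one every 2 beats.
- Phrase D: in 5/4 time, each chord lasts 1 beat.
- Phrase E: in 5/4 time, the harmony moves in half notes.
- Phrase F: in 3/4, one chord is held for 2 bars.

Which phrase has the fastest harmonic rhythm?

Phrase D

A: 3/2 = 1.5 chords/bar.
B: 3/5 = 0.6 chords/bar.
C: 2/2 = 1 chord/bar.
D: 5/1 = 5 chords/bar.
E: 5/2 = 2.5 chords/bar.
F: 3/6 = 0.5 chords/bar.
Fastest is D at 5 chords/bar.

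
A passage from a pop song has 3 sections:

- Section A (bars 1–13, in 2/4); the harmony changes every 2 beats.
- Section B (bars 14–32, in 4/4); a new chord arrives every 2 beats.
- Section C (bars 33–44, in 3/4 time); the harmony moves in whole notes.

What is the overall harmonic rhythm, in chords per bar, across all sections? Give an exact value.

15/11 chords per bar

A: 13 × 2 = 26 beats ÷ 2 = 13 chords.
B: 19 × 4 = 76 beats ÷ 2 = 38 chords.
C: 12 × 3 = 36 beats ÷ 4 = 9 chords.
Overall: 60 chords over 44 bars → 60/44 = 15/11 chords per bar.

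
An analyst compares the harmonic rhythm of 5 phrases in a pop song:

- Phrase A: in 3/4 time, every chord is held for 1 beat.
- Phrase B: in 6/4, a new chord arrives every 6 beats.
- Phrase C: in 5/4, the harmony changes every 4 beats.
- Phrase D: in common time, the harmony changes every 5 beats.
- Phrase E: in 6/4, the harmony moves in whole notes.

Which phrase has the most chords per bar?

Phrase A

A: 3/1 = 3 chords/bar.
B: 6/6 = 1 chord/bar.
C: 5/4 = 1.25 chords/bar.
D: 4/5 = 0.8 chords/bar.
E: 6/4 = 1.5 chords/bar.
Fastest is A at 3 chords/bar.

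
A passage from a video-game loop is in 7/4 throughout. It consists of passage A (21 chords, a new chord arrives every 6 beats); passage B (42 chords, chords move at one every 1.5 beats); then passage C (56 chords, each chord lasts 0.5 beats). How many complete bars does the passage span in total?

31 bars

A: 21 × 6 = 126 beats = 18 bars.
B: 42 × 1.5 = 63 beats = 9 bars.
C: 56 × 0.5 = 28 beats = 4 bars.
Total: 18 + 9 + 4 = 31 bars.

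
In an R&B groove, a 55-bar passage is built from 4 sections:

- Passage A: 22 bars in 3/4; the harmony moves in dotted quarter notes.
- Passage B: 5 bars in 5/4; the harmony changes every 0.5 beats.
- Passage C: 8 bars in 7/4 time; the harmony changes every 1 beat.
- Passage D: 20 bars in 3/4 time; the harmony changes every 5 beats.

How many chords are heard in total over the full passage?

162 chords

A: 22·3 = 66 beats, 66/1.5 = 44 chords.
B: 5·5 = 25 beats, 25/0.5 = 50 chords.
C: 8·7 = 56 beats, 56/1 = 56 chords.
D: 20·3 = 60 beats, 60/5 = 12 chords.
Total: 44 + 50 + 56 + 12 = 162.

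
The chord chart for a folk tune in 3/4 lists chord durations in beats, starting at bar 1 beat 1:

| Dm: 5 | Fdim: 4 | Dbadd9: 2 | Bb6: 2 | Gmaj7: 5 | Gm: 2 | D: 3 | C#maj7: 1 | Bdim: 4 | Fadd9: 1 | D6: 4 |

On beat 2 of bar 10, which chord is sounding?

Beat 2 of bar 10 is beat (10−1)×3 + 2 = 29 overall.
Running totals: Dm ends at 5, Fdim ends at 9, Dbadd9 ends at 11, Bb6 ends at 13, Gmaj7 ends at 18, Gm ends at 20, D ends at 23, C#maj7 ends at 24, Bdim ends at 28, Fadd9 ends at 29.
Beat 29 falls within Fadd9.

Fadd9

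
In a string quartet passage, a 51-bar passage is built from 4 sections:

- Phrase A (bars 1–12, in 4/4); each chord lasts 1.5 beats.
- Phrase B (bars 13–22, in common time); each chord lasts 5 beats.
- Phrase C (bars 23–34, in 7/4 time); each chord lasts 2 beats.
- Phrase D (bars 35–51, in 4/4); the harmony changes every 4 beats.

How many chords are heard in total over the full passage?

99 chords

A: 12 bars × 4 beats = 48 beats; 1.5 beats/chord → 32 chords.
B: 10 bars × 4 beats = 40 beats; 5 beats/chord → 8 chords.
C: 12 bars × 7 beats = 84 beats; 2 beats/chord → 42 chords.
D: 17 bars × 4 beats = 68 beats; 4 beats/chord → 17 chords.
Total: 32 + 8 + 42 + 17 = 99.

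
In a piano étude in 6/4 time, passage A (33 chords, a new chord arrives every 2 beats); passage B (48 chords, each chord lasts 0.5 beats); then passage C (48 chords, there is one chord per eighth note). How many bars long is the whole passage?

19 bars

A: 33 × 2 = 66 beats = 11 bars.
B: 48 × 0.5 = 24 beats = 4 bars.
C: 48 × 0.5 = 24 beats = 4 bars.
Total: 11 + 4 + 4 = 19 bars.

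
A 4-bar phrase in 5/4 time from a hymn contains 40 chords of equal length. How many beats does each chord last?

4 bars × 5 beats/bar = 20 beats total.
20 beats ÷ 40 chords = 0.5 beats per chord.
(That is an eighth note.)

0.5 beats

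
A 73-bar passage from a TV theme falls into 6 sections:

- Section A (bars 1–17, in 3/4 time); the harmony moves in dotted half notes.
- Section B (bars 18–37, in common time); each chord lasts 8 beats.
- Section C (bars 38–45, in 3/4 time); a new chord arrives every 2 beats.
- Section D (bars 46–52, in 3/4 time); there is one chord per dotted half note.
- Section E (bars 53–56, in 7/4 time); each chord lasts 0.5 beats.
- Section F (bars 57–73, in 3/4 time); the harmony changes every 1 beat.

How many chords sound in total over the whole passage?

153 chords

A: 17·3 = 51 beats, 51/3 = 17 chords.
B: 20·4 = 80 beats, 80/8 = 10 chords.
C: 8·3 = 24 beats, 24/2 = 12 chords.
D: 7·3 = 21 beats, 21/3 = 7 chords.
E: 4·7 = 28 beats, 28/0.5 = 56 chords.
F: 17·3 = 51 beats, 51/1 = 51 chords.
Total: 17 + 10 + 12 + 7 + 56 + 51 = 153.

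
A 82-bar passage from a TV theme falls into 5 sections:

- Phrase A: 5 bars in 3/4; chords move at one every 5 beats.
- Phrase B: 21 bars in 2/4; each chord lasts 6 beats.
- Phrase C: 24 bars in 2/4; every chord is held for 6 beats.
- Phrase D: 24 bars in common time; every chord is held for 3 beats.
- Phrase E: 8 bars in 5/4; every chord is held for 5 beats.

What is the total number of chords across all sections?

A: 5 bars × 3 beats = 15 beats; 5 beats/chord → 3 chords.
B: 21 bars × 2 beats = 42 beats; 6 beats/chord → 7 chords.
C: 24 bars × 2 beats = 48 beats; 6 beats/chord → 8 chords.
D: 24 bars × 4 beats = 96 beats; 3 beats/chord → 32 chords.
E: 8 bars × 5 beats = 40 beats; 5 beats/chord → 8 chords.
Total: 3 + 7 + 8 + 32 + 8 = 58.

58 chords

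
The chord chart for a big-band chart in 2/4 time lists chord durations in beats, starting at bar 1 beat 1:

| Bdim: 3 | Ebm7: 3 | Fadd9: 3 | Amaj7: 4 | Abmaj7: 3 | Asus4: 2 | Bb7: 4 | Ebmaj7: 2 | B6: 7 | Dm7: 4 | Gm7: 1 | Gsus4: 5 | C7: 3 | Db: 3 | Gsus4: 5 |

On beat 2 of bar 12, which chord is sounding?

Ebmaj7

Beat 2 of bar 12 is beat (12−1)×2 + 2 = 24 overall.
Running totals: Bdim ends at 3, Ebm7 ends at 6, Fadd9 ends at 9, Amaj7 ends at 13, Abmaj7 ends at 16, Asus4 ends at 18, Bb7 ends at 22, Ebmaj7 ends at 24.
Beat 24 falls within Ebmaj7.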